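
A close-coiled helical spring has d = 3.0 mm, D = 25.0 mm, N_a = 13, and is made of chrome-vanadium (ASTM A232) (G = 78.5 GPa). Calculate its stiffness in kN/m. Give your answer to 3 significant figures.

3.91 kN/m

k = Gd⁴/(8D³N_a) = (78.5×10³ × 3.0⁴) / (8 × 25.0³ × 13)
  = 6.3585e+06 / 1.625e+06 = 3.9129 N/mm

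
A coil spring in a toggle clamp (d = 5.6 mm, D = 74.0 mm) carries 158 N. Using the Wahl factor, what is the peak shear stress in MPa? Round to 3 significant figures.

Spring index C = D/d = 74.0/5.6 = 13.2143
K_W = (4C−1)/(4C−4) + 0.615/C = 51.857/48.857 + 0.0465 = 1.1079
τ₀ = 8FD/(πd³) = 8·158·74.0/(π·5.6³) = 93536/551.71 = 169.54 MPa
τ_max = K·τ₀ = 1.1079 × 169.54 = 187.84 MPa

188 MPa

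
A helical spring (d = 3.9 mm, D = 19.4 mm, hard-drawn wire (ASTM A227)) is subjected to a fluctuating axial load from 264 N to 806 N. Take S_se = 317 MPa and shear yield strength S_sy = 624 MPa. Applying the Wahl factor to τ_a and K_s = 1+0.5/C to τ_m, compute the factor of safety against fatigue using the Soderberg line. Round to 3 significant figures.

C = D/d = 19.4/3.9 = 4.9744; K_W = (4C−1)/(4C−4)+0.615/C = 1.3123; K_s = 1+0.5/C = 1.1005
F_a = (F_max−F_min)/2 = 271 N; F_m = (F_max+F_min)/2 = 535 N
τ_a = K_W·8F_aD/(πd³) = 1.3123 × 225.69 = 296.19 MPa
τ_m = K_s·8F_mD/(πd³) = 1.1005 × 445.56 = 490.34 MPa
Soderberg: 1/n_f = τ_a/S_se + τ_m/S_sy = 296.19/317 + 490.34/624 = 0.93434 + 0.78580 = 1.7201
n_f = 1/1.7201 = 0.5813

0.581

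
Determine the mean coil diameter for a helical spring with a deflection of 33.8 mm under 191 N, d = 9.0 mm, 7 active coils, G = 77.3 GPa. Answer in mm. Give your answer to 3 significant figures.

Required rate k = F/δ = 191/33.8 = 5.6509 N/mm
D = (Gd⁴/(8N_a·k))^(1/3) = (77.3×10³·9.0⁴/(8·7·5.6509))^(1/3)
  = (1.60267e+06)^(1/3) = 117.0258 mm

117 mm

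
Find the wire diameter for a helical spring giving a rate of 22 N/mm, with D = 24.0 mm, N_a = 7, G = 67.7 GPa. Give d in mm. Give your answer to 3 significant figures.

3.98 mm

d = (8D³N_a·k / G)^(1/4) = (8·24.0³·7·22 / (67.7×10³))^0.25
  = (251.57)^0.25 = 3.9826 mm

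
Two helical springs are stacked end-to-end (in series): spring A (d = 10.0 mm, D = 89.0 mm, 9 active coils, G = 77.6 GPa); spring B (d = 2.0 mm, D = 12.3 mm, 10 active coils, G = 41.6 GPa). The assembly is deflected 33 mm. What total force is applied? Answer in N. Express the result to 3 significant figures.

114 N

k_A = Gd⁴/(8D³N_a) = (77.6×10³)(10.0⁴)/(8·89.0³·9) = 15.288 N/mm
k_B = Gd⁴/(8D³N_a) = (41.6×10³)(2.0⁴)/(8·12.3³·10) = 4.471 N/mm
Series: 1/k_eq = 1/15.288 + 1/4.471 = 0.28907; k_eq = 3.4594 N/mm
F = k_eq·δ = 3.4594·33 = 114.16 N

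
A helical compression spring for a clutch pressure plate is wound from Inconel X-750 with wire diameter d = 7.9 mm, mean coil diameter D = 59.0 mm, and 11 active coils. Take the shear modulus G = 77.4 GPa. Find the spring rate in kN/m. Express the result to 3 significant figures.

k = Gd⁴/(8D³N_a) = (77.4×10³ × 7.9⁴) / (8 × 59.0³ × 11)
  = 3.01474e+08 / 1.80734e+07 = 16.681 N/mm

16.7 kN/m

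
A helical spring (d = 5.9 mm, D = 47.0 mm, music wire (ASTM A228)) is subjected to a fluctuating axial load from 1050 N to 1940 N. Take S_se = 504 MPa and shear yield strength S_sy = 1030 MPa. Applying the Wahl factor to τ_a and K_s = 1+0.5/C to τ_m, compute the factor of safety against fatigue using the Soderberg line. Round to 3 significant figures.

0.663

C = D/d = 47.0/5.9 = 7.9661; K_W = (4C−1)/(4C−4)+0.615/C = 1.1849; K_s = 1+0.5/C = 1.0628
F_a = (F_max−F_min)/2 = 445 N; F_m = (F_max+F_min)/2 = 1495 N
τ_a = K_W·8F_aD/(πd³) = 1.1849 × 259.32 = 307.26 MPa
τ_m = K_s·8F_mD/(πd³) = 1.0628 × 871.21 = 925.89 MPa
Soderberg: 1/n_f = τ_a/S_se + τ_m/S_sy = 307.26/504 + 925.89/1030 = 0.60965 + 0.89893 = 1.5086
n_f = 1/1.5086 = 0.6629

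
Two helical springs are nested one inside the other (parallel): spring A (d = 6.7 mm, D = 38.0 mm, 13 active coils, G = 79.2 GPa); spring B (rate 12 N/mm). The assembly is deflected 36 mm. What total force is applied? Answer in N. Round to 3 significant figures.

1440 N

k_A = Gd⁴/(8D³N_a) = (79.2×10³)(6.7⁴)/(8·38.0³·13) = 27.967 N/mm
Parallel: k_eq = 27.967 + 12 = 39.967 N/mm
F = k_eq·δ = 39.967·36 = 1438.8 N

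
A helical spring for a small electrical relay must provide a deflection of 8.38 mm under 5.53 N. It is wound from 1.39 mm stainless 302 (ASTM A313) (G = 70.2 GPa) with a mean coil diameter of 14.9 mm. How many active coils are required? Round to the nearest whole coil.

15

Required rate k = F/δ = 5.53/8.38 = 0.6599 N/mm
N_a = Gd⁴/(8D³k) = (70.2×10³ × 1.39⁴)/(8 × 14.9³ × 0.6599)
    = 262057 / 17463.4 = 15.01 → 15 coils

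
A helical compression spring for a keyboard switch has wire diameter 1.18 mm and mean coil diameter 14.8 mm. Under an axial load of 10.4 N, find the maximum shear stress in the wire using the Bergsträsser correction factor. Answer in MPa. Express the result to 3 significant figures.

264 MPa

Spring index C = D/d = 14.8/1.18 = 12.5424
K_B = (4C+2)/(4C−3) = 52.169/47.169 = 1.1060
τ₀ = 8FD/(πd³) = 8·10.4·14.8/(π·1.18³) = 1231.36/5.1617 = 238.56 MPa
τ_max = K·τ₀ = 1.1060 × 238.56 = 263.84 MPa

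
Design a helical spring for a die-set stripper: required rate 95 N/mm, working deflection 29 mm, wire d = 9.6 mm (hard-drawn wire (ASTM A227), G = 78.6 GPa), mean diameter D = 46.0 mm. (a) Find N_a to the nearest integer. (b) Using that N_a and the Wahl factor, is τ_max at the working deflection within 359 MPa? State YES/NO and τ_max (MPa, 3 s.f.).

(a) 9 coils; (b) NO, τ_max = 485 MPa

N_a = Gd⁴/(8D³k) = (78.6×10³)(9.6⁴)/(8·46.0³·95) = 9.024 → N_a = 9
Actual rate k = Gd⁴/(8D³·9) = 95.258 N/mm
Working load F = kδ = 95.258·29 = 2762.5 N
C = 46.0/9.6 = 4.7917; K_W = (4C−1)/(4C−4)+0.615/C = 1.3262
τ_max = K_W·8FD/(πd³) = 1.3262·365.75 = 485.04 MPa
τ_max > 359 MPa → exceeds allowable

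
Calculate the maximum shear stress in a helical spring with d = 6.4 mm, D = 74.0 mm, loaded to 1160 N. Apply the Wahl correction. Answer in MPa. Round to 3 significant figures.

937 MPa

Spring index C = D/d = 74.0/6.4 = 11.5625
K_W = (4C−1)/(4C−4) + 0.615/C = 45.250/42.250 + 0.0532 = 1.1242
τ₀ = 8FD/(πd³) = 8·1160·74.0/(π·6.4³) = 686720/823.55 = 833.85 MPa
τ_max = K·τ₀ = 1.1242 × 833.85 = 937.41 MPa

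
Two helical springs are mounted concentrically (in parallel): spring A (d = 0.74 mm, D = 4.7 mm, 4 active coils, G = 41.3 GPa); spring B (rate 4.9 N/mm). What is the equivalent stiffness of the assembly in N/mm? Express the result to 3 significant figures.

k_A = Gd⁴/(8D³N_a) = (41.3×10³)(0.74⁴)/(8·4.7³·4) = 3.7276 N/mm
Parallel: k_eq = 3.7276 + 4.9 = 8.6276 N/mm

8.63 N/mm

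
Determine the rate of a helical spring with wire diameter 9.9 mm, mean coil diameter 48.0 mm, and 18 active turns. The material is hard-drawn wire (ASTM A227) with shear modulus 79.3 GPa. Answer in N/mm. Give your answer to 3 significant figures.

47.8 N/mm

k = Gd⁴/(8D³N_a) = (79.3×10³ × 9.9⁴) / (8 × 48.0³ × 18)
  = 7.61753e+08 / 1.59252e+07 = 47.833 N/mm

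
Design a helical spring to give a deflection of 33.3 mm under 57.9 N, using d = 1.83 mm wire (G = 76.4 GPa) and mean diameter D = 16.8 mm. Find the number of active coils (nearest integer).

13

Required rate k = F/δ = 57.9/33.3 = 1.7387 N/mm
N_a = Gd⁴/(8D³k) = (76.4×10³ × 1.83⁴)/(8 × 16.8³ × 1.7387)
    = 856836 / 65955.7 = 12.99 → 13 coils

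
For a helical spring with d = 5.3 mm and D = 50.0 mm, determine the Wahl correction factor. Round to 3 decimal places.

1.154

C = D/d = 50.0/5.3 = 9.4340
K_W = (4C−1)/(4C−4) + 0.615/C = 36.736/33.736 + 0.0652 = 1.1541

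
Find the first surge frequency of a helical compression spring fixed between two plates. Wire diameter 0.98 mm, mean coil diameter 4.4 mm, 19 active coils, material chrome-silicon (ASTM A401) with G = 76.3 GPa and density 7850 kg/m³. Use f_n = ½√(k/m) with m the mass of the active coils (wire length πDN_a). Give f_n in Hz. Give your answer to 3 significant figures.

k = Gd⁴/(8D³N_a) = (76.3×10³)(0.98⁴)/(8·4.4³·19) = 5.4353 N/mm = 5435.3 N/m
Wire length L = πDN_a = π·4.4·19 = 262.64 mm
m = ρ·(πd²/4)·L = 7850 × 0.7543×10⁻⁶ m² × 0.26264 m = 0.0015551 kg
f_n = ½√(k/m) = 0.5·√(5435.3/0.0015551) = 0.5·√(3.4951e+06) = 934.76 Hz

935 Hz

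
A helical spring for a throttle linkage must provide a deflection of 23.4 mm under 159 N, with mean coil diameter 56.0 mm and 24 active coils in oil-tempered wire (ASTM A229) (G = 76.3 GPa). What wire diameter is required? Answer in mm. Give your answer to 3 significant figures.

7.40 mm

Required rate k = F/δ = 159/23.4 = 6.7949 N/mm
d = (8D³N_a·k / G)^(1/4) = (8·56.0³·24·6.7949 / (76.3×10³))^0.25
  = (3002.8)^0.25 = 7.4025 mm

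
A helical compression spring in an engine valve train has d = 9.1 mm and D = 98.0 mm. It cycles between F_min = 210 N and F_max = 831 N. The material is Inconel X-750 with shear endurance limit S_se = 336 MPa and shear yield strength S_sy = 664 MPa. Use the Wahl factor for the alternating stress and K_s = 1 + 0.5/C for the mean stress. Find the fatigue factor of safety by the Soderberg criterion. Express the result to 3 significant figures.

C = D/d = 98.0/9.1 = 10.7692; K_W = (4C−1)/(4C−4)+0.615/C = 1.1339; K_s = 1+0.5/C = 1.0464
F_a = (F_max−F_min)/2 = 310.5 N; F_m = (F_max+F_min)/2 = 520.5 N
τ_a = K_W·8F_aD/(πd³) = 1.1339 × 102.83 = 116.59 MPa
τ_m = K_s·8F_mD/(πd³) = 1.0464 × 172.37 = 180.37 MPa
Soderberg: 1/n_f = τ_a/S_se + τ_m/S_sy = 116.59/336 + 180.37/664 = 0.34700 + 0.27165 = 0.61865
n_f = 1/0.61865 = 1.616

1.62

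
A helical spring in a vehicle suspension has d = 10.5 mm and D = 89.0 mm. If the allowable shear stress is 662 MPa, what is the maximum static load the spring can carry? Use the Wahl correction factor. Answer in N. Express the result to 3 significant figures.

C = D/d = 89.0/10.5 = 8.4762
K_W = (4C−1)/(4C−4) + 0.615/C = 32.905/29.905 + 0.0726 = 1.1729
τ_max = K·8FD/(πd³) → F_max = τ_allow·πd³/(8DK)
F_max = 662·π·10.5³/(8·89.0·1.1729) = 2.4076e+06/835.09 = 2883 N

2880 N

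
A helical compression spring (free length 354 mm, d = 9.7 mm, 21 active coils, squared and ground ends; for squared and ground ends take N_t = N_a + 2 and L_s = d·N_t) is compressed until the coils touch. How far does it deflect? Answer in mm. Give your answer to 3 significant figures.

N_t = 23; L_s = 9.7·23 = 223.1 mm
δ_solid = L₀ − L_s = 354 − 223.1 = 130.9 mm

131 mm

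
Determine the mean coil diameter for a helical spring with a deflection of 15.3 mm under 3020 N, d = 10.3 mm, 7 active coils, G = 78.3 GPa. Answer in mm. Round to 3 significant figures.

43.0 mm

Required rate k = F/δ = 3020/15.3 = 197.39 N/mm
D = (Gd⁴/(8N_a·k))^(1/3) = (78.3×10³·10.3⁴/(8·7·197.39))^(1/3)
  = (79727.3)^(1/3) = 43.0397 mm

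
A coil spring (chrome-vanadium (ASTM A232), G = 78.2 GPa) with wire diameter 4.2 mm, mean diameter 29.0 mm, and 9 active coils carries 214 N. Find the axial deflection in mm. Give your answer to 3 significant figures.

15.4 mm

k = Gd⁴/(8D³N_a) = (78.2×10³)(4.2⁴)/(8·29.0³·9) = 13.857 N/mm
δ = F/k = 214 / 13.857 = 15.443 mm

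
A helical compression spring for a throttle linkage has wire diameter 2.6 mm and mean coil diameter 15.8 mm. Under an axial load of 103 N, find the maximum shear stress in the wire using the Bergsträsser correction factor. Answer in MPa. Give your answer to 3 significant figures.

Spring index C = D/d = 15.8/2.6 = 6.0769
K_B = (4C+2)/(4C−3) = 26.308/21.308 = 1.2347
τ₀ = 8FD/(πd³) = 8·103·15.8/(π·2.6³) = 13019.2/55.217 = 235.78 MPa
τ_max = K·τ₀ = 1.2347 × 235.78 = 291.11 MPa

291 MPa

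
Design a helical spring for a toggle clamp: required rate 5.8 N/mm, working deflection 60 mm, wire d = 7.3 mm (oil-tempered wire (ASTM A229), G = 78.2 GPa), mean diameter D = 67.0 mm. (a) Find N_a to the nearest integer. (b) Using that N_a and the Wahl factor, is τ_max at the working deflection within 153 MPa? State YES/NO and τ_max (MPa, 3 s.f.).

(a) 16 coils; (b) NO, τ_max = 176 MPa

N_a = Gd⁴/(8D³k) = (78.2×10³)(7.3⁴)/(8·67.0³·5.8) = 15.91 → N_a = 16
Actual rate k = Gd⁴/(8D³·16) = 5.7685 N/mm
Working load F = kδ = 5.7685·60 = 346.11 N
C = 67.0/7.3 = 9.1781; K_W = (4C−1)/(4C−4)+0.615/C = 1.1587
τ_max = K_W·8FD/(πd³) = 1.1587·151.8 = 175.89 MPa
τ_max > 153 MPa → exceeds allowable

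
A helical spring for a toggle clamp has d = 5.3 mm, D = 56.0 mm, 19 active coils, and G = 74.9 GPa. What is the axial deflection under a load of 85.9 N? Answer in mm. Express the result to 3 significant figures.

38.8 mm

k = Gd⁴/(8D³N_a) = (74.9×10³)(5.3⁴)/(8·56.0³·19) = 2.214 N/mm
δ = F/k = 85.9 / 2.214 = 38.799 mm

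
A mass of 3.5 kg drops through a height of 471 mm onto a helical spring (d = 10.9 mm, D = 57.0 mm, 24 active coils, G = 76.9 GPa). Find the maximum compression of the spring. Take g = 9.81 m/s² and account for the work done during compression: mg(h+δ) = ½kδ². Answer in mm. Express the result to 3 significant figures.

k = Gd⁴/(8D³N_a) = (76.9×10³)(10.9⁴)/(8·57.0³·24) = 30.529 N/mm
W = mg = 3.5 × 9.81 = 34.335 N
½kδ² − Wδ − Wh = 0 → δ = (W + √(W² + 2kWh))/k
δ = (34.335 + √(1178.9 + 987403))/30.529 = (34.335 + 994.27)/30.529 = 33.693 mm

33.7 mm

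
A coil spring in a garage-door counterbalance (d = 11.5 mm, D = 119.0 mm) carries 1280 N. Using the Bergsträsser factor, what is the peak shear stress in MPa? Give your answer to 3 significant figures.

Spring index C = D/d = 119.0/11.5 = 10.3478
K_B = (4C+2)/(4C−3) = 43.391/38.391 = 1.1302
τ₀ = 8FD/(πd³) = 8·1280·119.0/(π·11.5³) = 1.21856e+06/4778 = 255.04 MPa
τ_max = K·τ₀ = 1.1302 × 255.04 = 288.25 MPa

288 MPa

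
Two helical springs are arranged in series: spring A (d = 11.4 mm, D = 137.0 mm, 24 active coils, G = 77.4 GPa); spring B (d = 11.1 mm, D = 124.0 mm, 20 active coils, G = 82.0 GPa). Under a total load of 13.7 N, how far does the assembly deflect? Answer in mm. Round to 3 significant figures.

8.53 mm

k_A = Gd⁴/(8D³N_a) = (77.4×10³)(11.4⁴)/(8·137.0³·24) = 2.6479 N/mm
k_B = Gd⁴/(8D³N_a) = (82.0×10³)(11.1⁴)/(8·124.0³·20) = 4.0806 N/mm
Series: 1/k_eq = 1/2.6479 + 1/4.0806 = 0.62273; k_eq = 1.6058 N/mm
δ = F/k_eq = 13.7/1.6058 = 8.5313 mm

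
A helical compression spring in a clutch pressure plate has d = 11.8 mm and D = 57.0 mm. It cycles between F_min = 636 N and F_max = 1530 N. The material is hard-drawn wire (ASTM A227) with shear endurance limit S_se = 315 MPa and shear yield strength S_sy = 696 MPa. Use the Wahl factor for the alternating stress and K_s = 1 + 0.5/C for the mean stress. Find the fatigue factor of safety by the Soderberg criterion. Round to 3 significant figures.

3.15

C = D/d = 57.0/11.8 = 4.8305; K_W = (4C−1)/(4C−4)+0.615/C = 1.3231; K_s = 1+0.5/C = 1.1035
F_a = (F_max−F_min)/2 = 447 N; F_m = (F_max+F_min)/2 = 1083 N
τ_a = K_W·8F_aD/(πd³) = 1.3231 × 39.489 = 52.248 MPa
τ_m = K_s·8F_mD/(πd³) = 1.1035 × 95.675 = 105.58 MPa
Soderberg: 1/n_f = τ_a/S_se + τ_m/S_sy = 52.248/315 + 105.58/696 = 0.16587 + 0.15169 = 0.31756
n_f = 1/0.31756 = 3.149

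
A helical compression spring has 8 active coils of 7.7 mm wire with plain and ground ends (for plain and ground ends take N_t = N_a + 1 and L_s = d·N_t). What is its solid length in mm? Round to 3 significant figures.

plain and ground ends: N_t = N_a + 1 = 8 + 1 = 9
L_s = d·N_t = 7.7 × 9 = 69.3 mm

69.3 mm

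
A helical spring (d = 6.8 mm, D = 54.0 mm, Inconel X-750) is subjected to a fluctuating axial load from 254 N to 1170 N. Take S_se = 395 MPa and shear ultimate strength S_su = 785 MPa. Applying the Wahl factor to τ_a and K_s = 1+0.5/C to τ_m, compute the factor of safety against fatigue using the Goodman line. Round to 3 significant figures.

0.978

C = D/d = 54.0/6.8 = 7.9412; K_W = (4C−1)/(4C−4)+0.615/C = 1.1855; K_s = 1+0.5/C = 1.0630
F_a = (F_max−F_min)/2 = 458 N; F_m = (F_max+F_min)/2 = 712 N
τ_a = K_W·8F_aD/(πd³) = 1.1855 × 200.3 = 237.45 MPa
τ_m = K_s·8F_mD/(πd³) = 1.0630 × 311.38 = 330.98 MPa
Goodman: 1/n_f = τ_a/S_se + τ_m/S_su = 237.45/395 + 330.98/785 = 0.60114 + 0.42163 = 1.0228
n_f = 1/1.0228 = 0.9777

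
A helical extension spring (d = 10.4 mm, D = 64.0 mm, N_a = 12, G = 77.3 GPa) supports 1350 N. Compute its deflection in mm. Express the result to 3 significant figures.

k = Gd⁴/(8D³N_a) = (77.3×10³)(10.4⁴)/(8·64.0³·12) = 35.934 N/mm
δ = F/k = 1350 / 35.934 = 37.569 mm

37.6 mm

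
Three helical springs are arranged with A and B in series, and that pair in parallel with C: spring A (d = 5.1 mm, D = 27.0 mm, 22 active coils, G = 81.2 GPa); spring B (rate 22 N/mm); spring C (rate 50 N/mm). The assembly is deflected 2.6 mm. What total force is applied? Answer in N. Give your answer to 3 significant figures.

k_A = Gd⁴/(8D³N_a) = (81.2×10³)(5.1⁴)/(8·27.0³·22) = 15.857 N/mm
Springs A,B series: k_AB = 1/(1/15.857+1/22) = 9.2152 N/mm; parallel with C: k_eq = 9.2152+50 = 59.215 N/mm
F = k_eq·δ = 59.215·2.6 = 153.96 N

154 N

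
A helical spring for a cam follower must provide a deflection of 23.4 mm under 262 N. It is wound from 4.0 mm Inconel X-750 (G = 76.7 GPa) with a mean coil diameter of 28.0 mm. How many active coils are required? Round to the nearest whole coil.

10

Required rate k = F/δ = 262/23.4 = 11.197 N/mm
N_a = Gd⁴/(8D³k) = (76.7×10³ × 4.0⁴)/(8 × 28.0³ × 11.197)
    = 1.96352e+07 / 1.9663e+06 = 9.986 → 10 coils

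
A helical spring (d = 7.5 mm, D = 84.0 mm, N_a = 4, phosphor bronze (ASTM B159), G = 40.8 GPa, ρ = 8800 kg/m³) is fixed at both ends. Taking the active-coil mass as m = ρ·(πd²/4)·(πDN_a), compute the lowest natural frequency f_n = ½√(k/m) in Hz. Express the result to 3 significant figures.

64.4 Hz

k = Gd⁴/(8D³N_a) = (40.8×10³)(7.5⁴)/(8·84.0³·4) = 6.8064 N/mm = 6806.4 N/m
Wire length L = πDN_a = π·84.0·4 = 1055.6 mm
m = ρ·(πd²/4)·L = 8800 × 44.179×10⁻⁶ m² × 1.0556 m = 0.41038 kg
f_n = ½√(k/m) = 0.5·√(6806.4/0.41038) = 0.5·√(16586) = 64.393 Hz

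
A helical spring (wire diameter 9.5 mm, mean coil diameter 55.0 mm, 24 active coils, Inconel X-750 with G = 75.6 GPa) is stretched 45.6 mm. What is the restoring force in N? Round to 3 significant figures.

k = Gd⁴/(8D³N_a) = (75.6×10³)(9.5⁴)/(8·55.0³·24) = 19.276 N/mm
F = k·δ = 19.276 × 45.6 = 879.01 N

879 N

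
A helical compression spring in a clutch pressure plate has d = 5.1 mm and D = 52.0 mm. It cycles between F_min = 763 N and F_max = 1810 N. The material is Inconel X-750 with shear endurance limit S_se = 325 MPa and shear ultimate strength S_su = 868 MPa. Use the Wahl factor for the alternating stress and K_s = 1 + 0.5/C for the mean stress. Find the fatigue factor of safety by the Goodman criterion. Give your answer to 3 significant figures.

0.295

C = D/d = 52.0/5.1 = 10.1961; K_W = (4C−1)/(4C−4)+0.615/C = 1.1419; K_s = 1+0.5/C = 1.0490
F_a = (F_max−F_min)/2 = 523.5 N; F_m = (F_max+F_min)/2 = 1286.5 N
τ_a = K_W·8F_aD/(πd³) = 1.1419 × 522.58 = 596.72 MPa
τ_m = K_s·8F_mD/(πd³) = 1.0490 × 1284.2 = 1347.2 MPa
Goodman: 1/n_f = τ_a/S_se + τ_m/S_su = 596.72/325 + 1347.2/868 = 1.83605 + 1.55208 = 3.3881
n_f = 1/3.3881 = 0.2951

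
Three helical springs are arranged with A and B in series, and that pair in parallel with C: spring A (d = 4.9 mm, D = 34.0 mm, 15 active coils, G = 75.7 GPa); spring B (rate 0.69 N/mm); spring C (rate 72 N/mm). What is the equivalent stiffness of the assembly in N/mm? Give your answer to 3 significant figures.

72.6 N/mm

k_A = Gd⁴/(8D³N_a) = (75.7×10³)(4.9⁴)/(8·34.0³·15) = 9.2526 N/mm
Springs A,B series: k_AB = 1/(1/9.2526+1/0.69) = 0.64211 N/mm; parallel with C: k_eq = 0.64211+72 = 72.642 N/mm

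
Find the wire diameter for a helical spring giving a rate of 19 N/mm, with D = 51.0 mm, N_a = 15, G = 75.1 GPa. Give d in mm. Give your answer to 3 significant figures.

7.97 mm

d = (8D³N_a·k / G)^(1/4) = (8·51.0³·15·19 / (75.1×10³))^0.25
  = (4027.2)^0.25 = 7.9662 mm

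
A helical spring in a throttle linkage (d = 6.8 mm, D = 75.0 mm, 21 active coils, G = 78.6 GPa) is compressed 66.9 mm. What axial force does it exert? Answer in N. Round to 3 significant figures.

159 N

k = Gd⁴/(8D³N_a) = (78.6×10³)(6.8⁴)/(8·75.0³·21) = 2.3712 N/mm
F = k·δ = 2.3712 × 66.9 = 158.63 N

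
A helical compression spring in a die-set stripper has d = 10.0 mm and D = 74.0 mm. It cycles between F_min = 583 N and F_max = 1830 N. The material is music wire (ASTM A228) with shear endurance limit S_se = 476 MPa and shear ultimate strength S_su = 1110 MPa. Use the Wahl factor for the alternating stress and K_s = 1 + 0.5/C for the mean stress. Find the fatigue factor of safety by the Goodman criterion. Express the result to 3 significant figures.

1.94

C = D/d = 74.0/10.0 = 7.4000; K_W = (4C−1)/(4C−4)+0.615/C = 1.2003; K_s = 1+0.5/C = 1.0676
F_a = (F_max−F_min)/2 = 623.5 N; F_m = (F_max+F_min)/2 = 1206.5 N
τ_a = K_W·8F_aD/(πd³) = 1.2003 × 117.49 = 141.03 MPa
τ_m = K_s·8F_mD/(πd³) = 1.0676 × 227.35 = 242.71 MPa
Goodman: 1/n_f = τ_a/S_se + τ_m/S_su = 141.03/476 + 242.71/1110 = 0.29627 + 0.21866 = 0.51493
n_f = 1/0.51493 = 1.942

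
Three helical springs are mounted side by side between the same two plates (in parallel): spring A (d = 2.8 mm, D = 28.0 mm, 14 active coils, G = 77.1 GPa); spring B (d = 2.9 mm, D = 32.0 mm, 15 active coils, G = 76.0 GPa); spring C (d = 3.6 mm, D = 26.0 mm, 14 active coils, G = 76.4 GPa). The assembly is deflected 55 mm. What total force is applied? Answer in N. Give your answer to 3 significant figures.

540 N

k_A = Gd⁴/(8D³N_a) = (77.1×10³)(2.8⁴)/(8·28.0³·14) = 1.9275 N/mm
k_B = Gd⁴/(8D³N_a) = (76.0×10³)(2.9⁴)/(8·32.0³·15) = 1.367 N/mm
k_C = Gd⁴/(8D³N_a) = (76.4×10³)(3.6⁴)/(8·26.0³·14) = 6.5188 N/mm
Parallel: k_eq = 1.9275 + 1.367 + 6.5188 = 9.8133 N/mm
F = k_eq·δ = 9.8133·55 = 539.73 N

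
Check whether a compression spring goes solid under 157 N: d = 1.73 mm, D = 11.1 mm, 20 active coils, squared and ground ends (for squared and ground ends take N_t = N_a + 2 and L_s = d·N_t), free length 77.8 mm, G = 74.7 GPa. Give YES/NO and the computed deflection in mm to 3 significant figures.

YES, δ = 51.3 mm

k = Gd⁴/(8D³N_a) = (74.7×10³)(1.73⁴)/(8·11.1³·20) = 3.0578 N/mm
N_t = 22; L_s = 1.73·22 = 38.06 mm; δ_solid = L₀ − L_s = 77.8 − 38.06 = 39.74 mm
δ = F/k = 157/3.0578 = 51.343 mm
δ ≥ δ_solid → spring goes solid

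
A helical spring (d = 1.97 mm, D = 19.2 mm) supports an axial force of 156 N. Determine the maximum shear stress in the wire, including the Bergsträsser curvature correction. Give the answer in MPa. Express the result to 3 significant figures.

1140 MPa

Spring index C = D/d = 19.2/1.97 = 9.7462
K_B = (4C+2)/(4C−3) = 40.985/35.985 = 1.1389
τ₀ = 8FD/(πd³) = 8·156·19.2/(π·1.97³) = 23961.6/24.019 = 997.62 MPa
τ_max = K·τ₀ = 1.1389 × 997.62 = 1136.2 MPa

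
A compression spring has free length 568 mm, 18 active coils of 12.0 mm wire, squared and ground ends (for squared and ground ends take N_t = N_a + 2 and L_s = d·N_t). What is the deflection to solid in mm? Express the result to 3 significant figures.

N_t = 20; L_s = 12.0·20 = 240 mm
δ_solid = L₀ − L_s = 568 − 240 = 328 mm

328 mm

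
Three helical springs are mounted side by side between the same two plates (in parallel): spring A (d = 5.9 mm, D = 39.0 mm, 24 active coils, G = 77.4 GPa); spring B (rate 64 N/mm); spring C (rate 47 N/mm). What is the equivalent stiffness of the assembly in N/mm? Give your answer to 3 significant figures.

119 N/mm

k_A = Gd⁴/(8D³N_a) = (77.4×10³)(5.9⁴)/(8·39.0³·24) = 8.2348 N/mm
Parallel: k_eq = 8.2348 + 64 + 47 = 119.23 N/mm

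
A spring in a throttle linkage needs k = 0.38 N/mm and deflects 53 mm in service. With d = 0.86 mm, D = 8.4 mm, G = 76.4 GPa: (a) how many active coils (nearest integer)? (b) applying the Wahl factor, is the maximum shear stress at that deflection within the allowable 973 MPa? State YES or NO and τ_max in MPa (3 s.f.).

(a) 23 coils; (b) YES, τ_max = 784 MPa

N_a = Gd⁴/(8D³k) = (76.4×10³)(0.86⁴)/(8·8.4³·0.38) = 23.19 → N_a = 23
Actual rate k = Gd⁴/(8D³·23) = 0.38321 N/mm
Working load F = kδ = 0.38321·53 = 20.31 N
C = 8.4/0.86 = 9.7674; K_W = (4C−1)/(4C−4)+0.615/C = 1.1485
τ_max = K_W·8FD/(πd³) = 1.1485·683.02 = 784.45 MPa
τ_max ≤ 973 MPa → acceptable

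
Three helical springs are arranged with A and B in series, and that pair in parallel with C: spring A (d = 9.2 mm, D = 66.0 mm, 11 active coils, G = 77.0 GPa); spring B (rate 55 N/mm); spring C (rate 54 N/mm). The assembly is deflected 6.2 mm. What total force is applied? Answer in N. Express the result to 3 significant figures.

k_A = Gd⁴/(8D³N_a) = (77.0×10³)(9.2⁴)/(8·66.0³·11) = 21.804 N/mm
Springs A,B series: k_AB = 1/(1/21.804+1/55) = 15.614 N/mm; parallel with C: k_eq = 15.614+54 = 69.614 N/mm
F = k_eq·δ = 69.614·6.2 = 431.61 N

432 N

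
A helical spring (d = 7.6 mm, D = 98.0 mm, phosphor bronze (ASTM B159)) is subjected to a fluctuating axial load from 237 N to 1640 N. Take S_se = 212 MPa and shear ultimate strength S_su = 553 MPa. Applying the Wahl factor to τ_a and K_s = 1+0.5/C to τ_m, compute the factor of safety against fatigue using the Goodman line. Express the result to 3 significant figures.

C = D/d = 98.0/7.6 = 12.8947; K_W = (4C−1)/(4C−4)+0.615/C = 1.1107; K_s = 1+0.5/C = 1.0388
F_a = (F_max−F_min)/2 = 701.5 N; F_m = (F_max+F_min)/2 = 938.5 N
τ_a = K_W·8F_aD/(πd³) = 1.1107 × 398.8 = 442.96 MPa
τ_m = K_s·8F_mD/(πd³) = 1.0388 × 533.53 = 554.22 MPa
Goodman: 1/n_f = τ_a/S_se + τ_m/S_su = 442.96/212 + 554.22/553 = 2.08945 + 1.00220 = 3.0917
n_f = 1/3.0917 = 0.3235

0.323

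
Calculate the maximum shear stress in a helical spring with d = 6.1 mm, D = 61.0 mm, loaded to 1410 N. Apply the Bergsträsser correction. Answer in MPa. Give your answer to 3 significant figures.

Spring index C = D/d = 61.0/6.1 = 10.0000
K_B = (4C+2)/(4C−3) = 42.000/37.000 = 1.1351
τ₀ = 8FD/(πd³) = 8·1410·61.0/(π·6.1³) = 688080/713.08 = 964.94 MPa
τ_max = K·τ₀ = 1.1351 × 964.94 = 1095.3 MPa

1100 MPa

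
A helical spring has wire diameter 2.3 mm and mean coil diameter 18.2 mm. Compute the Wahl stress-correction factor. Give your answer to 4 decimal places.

C = D/d = 18.2/2.3 = 7.9130
K_W = (4C−1)/(4C−4) + 0.615/C = 30.652/27.652 + 0.0777 = 1.1862

1.1862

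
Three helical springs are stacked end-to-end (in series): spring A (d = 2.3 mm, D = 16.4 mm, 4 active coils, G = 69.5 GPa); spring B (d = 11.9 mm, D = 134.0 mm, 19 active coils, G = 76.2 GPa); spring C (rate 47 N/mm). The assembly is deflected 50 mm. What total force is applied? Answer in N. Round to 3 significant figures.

150 N

k_A = Gd⁴/(8D³N_a) = (69.5×10³)(2.3⁴)/(8·16.4³·4) = 13.779 N/mm
k_B = Gd⁴/(8D³N_a) = (76.2×10³)(11.9⁴)/(8·134.0³·19) = 4.1782 N/mm
Series: 1/k_eq = 1/13.779 + 1/4.1782 + 1/47 = 0.33319; k_eq = 3.0013 N/mm
F = k_eq·δ = 3.0013·50 = 150.06 N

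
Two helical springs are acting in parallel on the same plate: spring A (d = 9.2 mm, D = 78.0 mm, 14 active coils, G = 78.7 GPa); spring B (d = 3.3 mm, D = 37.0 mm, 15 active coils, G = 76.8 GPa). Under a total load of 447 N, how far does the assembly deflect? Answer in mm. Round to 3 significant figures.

36.9 mm

k_A = Gd⁴/(8D³N_a) = (78.7×10³)(9.2⁴)/(8·78.0³·14) = 10.608 N/mm
k_B = Gd⁴/(8D³N_a) = (76.8×10³)(3.3⁴)/(8·37.0³·15) = 1.4984 N/mm
Parallel: k_eq = 10.608 + 1.4984 = 12.106 N/mm
δ = F/k_eq = 447/12.106 = 36.923 mm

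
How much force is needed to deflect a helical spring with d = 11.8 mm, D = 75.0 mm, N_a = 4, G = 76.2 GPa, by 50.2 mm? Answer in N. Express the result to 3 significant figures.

k = Gd⁴/(8D³N_a) = (76.2×10³)(11.8⁴)/(8·75.0³·4) = 109.43 N/mm
F = k·δ = 109.43 × 50.2 = 5493.5 N

5490 N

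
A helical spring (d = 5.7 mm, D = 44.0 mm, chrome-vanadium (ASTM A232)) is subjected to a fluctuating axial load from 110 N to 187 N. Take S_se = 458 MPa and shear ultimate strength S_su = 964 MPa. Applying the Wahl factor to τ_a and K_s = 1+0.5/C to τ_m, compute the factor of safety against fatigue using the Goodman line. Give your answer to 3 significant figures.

C = D/d = 44.0/5.7 = 7.7193; K_W = (4C−1)/(4C−4)+0.615/C = 1.1913; K_s = 1+0.5/C = 1.0648
F_a = (F_max−F_min)/2 = 38.5 N; F_m = (F_max+F_min)/2 = 148.5 N
τ_a = K_W·8F_aD/(πd³) = 1.1913 × 23.293 = 27.749 MPa
τ_m = K_s·8F_mD/(πd³) = 1.0648 × 89.845 = 95.665 MPa
Goodman: 1/n_f = τ_a/S_se + τ_m/S_su = 27.749/458 + 95.665/964 = 0.06059 + 0.09924 = 0.15982
n_f = 1/0.15982 = 6.257

6.26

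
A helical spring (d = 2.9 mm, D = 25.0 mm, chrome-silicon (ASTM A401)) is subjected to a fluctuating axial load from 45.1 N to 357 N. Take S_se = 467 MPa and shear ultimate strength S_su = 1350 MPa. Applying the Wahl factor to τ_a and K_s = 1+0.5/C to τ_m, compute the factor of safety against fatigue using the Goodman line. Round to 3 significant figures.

C = D/d = 25.0/2.9 = 8.6207; K_W = (4C−1)/(4C−4)+0.615/C = 1.1698; K_s = 1+0.5/C = 1.0580
F_a = (F_max−F_min)/2 = 155.95 N; F_m = (F_max+F_min)/2 = 201.05 N
τ_a = K_W·8F_aD/(πd³) = 1.1698 × 407.07 = 476.18 MPa
τ_m = K_s·8F_mD/(πd³) = 1.0580 × 524.8 = 555.23 MPa
Goodman: 1/n_f = τ_a/S_se + τ_m/S_su = 476.18/467 + 555.23/1350 = 1.01965 + 0.41128 = 1.4309
n_f = 1/1.4309 = 0.6988

0.699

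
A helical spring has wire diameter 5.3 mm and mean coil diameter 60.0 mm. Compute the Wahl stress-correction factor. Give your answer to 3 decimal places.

1.127

C = D/d = 60.0/5.3 = 11.3208
K_W = (4C−1)/(4C−4) + 0.615/C = 44.283/41.283 + 0.0543 = 1.1270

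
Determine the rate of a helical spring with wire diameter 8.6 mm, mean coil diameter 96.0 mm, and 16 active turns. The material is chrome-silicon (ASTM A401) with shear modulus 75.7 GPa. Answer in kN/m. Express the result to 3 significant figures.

3.66 kN/m

k = Gd⁴/(8D³N_a) = (75.7×10³ × 8.6⁴) / (8 × 96.0³ × 16)
  = 4.14085e+08 / 1.13246e+08 = 3.6565 N/mm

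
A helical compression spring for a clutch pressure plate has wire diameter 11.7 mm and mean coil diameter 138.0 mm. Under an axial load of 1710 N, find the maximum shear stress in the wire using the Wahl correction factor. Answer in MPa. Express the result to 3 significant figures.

421 MPa

Spring index C = D/d = 138.0/11.7 = 11.7949
K_W = (4C−1)/(4C−4) + 0.615/C = 46.179/43.179 + 0.0521 = 1.1216
τ₀ = 8FD/(πd³) = 8·1710·138.0/(π·11.7³) = 1.88784e+06/5031.6 = 375.2 MPa
τ_max = K·τ₀ = 1.1216 × 375.2 = 420.83 MPa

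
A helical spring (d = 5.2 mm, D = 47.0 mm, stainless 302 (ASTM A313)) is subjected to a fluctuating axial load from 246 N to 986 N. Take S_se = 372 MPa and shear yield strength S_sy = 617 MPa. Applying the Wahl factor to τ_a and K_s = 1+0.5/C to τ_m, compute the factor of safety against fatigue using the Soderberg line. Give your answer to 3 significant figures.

0.532

C = D/d = 47.0/5.2 = 9.0385; K_W = (4C−1)/(4C−4)+0.615/C = 1.1613; K_s = 1+0.5/C = 1.0553
F_a = (F_max−F_min)/2 = 370 N; F_m = (F_max+F_min)/2 = 616 N
τ_a = K_W·8F_aD/(πd³) = 1.1613 × 314.94 = 365.76 MPa
τ_m = K_s·8F_mD/(πd³) = 1.0553 × 524.33 = 553.34 MPa
Soderberg: 1/n_f = τ_a/S_se + τ_m/S_sy = 365.76/372 + 553.34/617 = 0.98321 + 0.89682 = 1.88
n_f = 1/1.88 = 0.5319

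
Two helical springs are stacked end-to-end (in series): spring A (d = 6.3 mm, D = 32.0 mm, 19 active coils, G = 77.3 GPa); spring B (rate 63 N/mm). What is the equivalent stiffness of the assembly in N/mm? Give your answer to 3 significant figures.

17.6 N/mm

k_A = Gd⁴/(8D³N_a) = (77.3×10³)(6.3⁴)/(8·32.0³·19) = 24.448 N/mm
Series: 1/k_eq = 1/24.448 + 1/63 = 0.056776; k_eq = 17.613 N/mm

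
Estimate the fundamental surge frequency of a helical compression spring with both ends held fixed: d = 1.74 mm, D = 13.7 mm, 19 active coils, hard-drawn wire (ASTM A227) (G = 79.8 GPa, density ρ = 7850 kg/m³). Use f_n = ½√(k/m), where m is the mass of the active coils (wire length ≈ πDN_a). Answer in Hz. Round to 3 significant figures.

175 Hz

k = Gd⁴/(8D³N_a) = (79.8×10³)(1.74⁴)/(8·13.7³·19) = 1.8715 N/mm = 1871.5 N/m
Wire length L = πDN_a = π·13.7·19 = 817.76 mm
m = ρ·(πd²/4)·L = 7850 × 2.3779×10⁻⁶ m² × 0.81776 m = 0.015264 kg
f_n = ½√(k/m) = 0.5·√(1871.5/0.015264) = 0.5·√(1.2261e+05) = 175.08 Hz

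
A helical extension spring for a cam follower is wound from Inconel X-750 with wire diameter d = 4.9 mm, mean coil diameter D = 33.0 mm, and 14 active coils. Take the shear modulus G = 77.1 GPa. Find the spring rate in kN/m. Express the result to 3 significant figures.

11.0 kN/m

k = Gd⁴/(8D³N_a) = (77.1×10³ × 4.9⁴) / (8 × 33.0³ × 14)
  = 4.44466e+07 / 4.02494e+06 = 11.043 N/mm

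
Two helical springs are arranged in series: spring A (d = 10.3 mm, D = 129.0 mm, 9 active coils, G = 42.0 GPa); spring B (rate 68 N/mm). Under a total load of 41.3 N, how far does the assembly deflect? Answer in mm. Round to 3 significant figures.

14.1 mm

k_A = Gd⁴/(8D³N_a) = (42.0×10³)(10.3⁴)/(8·129.0³·9) = 3.0584 N/mm
Series: 1/k_eq = 1/3.0584 + 1/68 = 0.34167; k_eq = 2.9268 N/mm
δ = F/k_eq = 41.3/2.9268 = 14.111 mm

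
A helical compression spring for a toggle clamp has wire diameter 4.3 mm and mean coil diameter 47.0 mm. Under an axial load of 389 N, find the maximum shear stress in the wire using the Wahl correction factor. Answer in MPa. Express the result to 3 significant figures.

Spring index C = D/d = 47.0/4.3 = 10.9302
K_W = (4C−1)/(4C−4) + 0.615/C = 42.721/39.721 + 0.0563 = 1.1318
τ₀ = 8FD/(πd³) = 8·389·47.0/(π·4.3³) = 146264/249.78 = 585.57 MPa
τ_max = K·τ₀ = 1.1318 × 585.57 = 662.75 MPa

663 MPa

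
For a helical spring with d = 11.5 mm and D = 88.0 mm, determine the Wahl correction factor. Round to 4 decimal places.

1.1931

C = D/d = 88.0/11.5 = 7.6522
K_W = (4C−1)/(4C−4) + 0.615/C = 29.609/26.609 + 0.0804 = 1.1931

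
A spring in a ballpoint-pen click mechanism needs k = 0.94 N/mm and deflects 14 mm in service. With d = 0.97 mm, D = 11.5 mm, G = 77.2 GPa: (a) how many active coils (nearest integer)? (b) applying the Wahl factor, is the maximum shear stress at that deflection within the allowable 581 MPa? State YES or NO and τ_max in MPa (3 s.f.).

(a) 6 coils; (b) YES, τ_max = 471 MPa

N_a = Gd⁴/(8D³k) = (77.2×10³)(0.97⁴)/(8·11.5³·0.94) = 5.976 → N_a = 6
Actual rate k = Gd⁴/(8D³·6) = 0.9362 N/mm
Working load F = kδ = 0.9362·14 = 13.107 N
C = 11.5/0.97 = 11.8557; K_W = (4C−1)/(4C−4)+0.615/C = 1.1210
τ_max = K_W·8FD/(πd³) = 1.1210·420.55 = 471.42 MPa
τ_max ≤ 581 MPa → acceptable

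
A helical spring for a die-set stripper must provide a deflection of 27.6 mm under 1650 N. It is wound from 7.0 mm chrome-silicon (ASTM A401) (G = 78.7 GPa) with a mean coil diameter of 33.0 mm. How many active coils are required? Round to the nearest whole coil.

11

Required rate k = F/δ = 1650/27.6 = 59.783 N/mm
N_a = Gd⁴/(8D³k) = (78.7×10³ × 7.0⁴)/(8 × 33.0³ × 59.783)
    = 1.88959e+08 / 1.71873e+07 = 10.99 → 11 coils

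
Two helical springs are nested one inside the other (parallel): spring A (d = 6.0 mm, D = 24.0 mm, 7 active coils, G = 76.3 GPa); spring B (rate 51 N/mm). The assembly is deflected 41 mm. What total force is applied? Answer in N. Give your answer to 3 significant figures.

7330 N

k_A = Gd⁴/(8D³N_a) = (76.3×10³)(6.0⁴)/(8·24.0³·7) = 127.73 N/mm
Parallel: k_eq = 127.73 + 51 = 178.73 N/mm
F = k_eq·δ = 178.73·41 = 7328.1 N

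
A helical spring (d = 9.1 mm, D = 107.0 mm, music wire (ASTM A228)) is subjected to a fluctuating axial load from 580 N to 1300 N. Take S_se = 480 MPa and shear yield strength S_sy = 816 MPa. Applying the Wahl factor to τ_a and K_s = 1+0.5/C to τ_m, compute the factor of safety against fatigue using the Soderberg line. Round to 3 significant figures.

C = D/d = 107.0/9.1 = 11.7582; K_W = (4C−1)/(4C−4)+0.615/C = 1.1220; K_s = 1+0.5/C = 1.0425
F_a = (F_max−F_min)/2 = 360 N; F_m = (F_max+F_min)/2 = 940 N
τ_a = K_W·8F_aD/(πd³) = 1.1220 × 130.17 = 146.05 MPa
τ_m = K_s·8F_mD/(πd³) = 1.0425 × 339.88 = 354.33 MPa
Soderberg: 1/n_f = τ_a/S_se + τ_m/S_sy = 146.05/480 + 354.33/816 = 0.30427 + 0.43423 = 0.7385
n_f = 1/0.7385 = 1.354

1.35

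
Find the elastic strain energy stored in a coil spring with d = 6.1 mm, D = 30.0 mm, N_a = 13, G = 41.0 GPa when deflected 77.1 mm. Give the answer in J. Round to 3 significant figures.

k = Gd⁴/(8D³N_a) = (41.0×10³)(6.1⁴)/(8·30.0³·13) = 20.217 N/mm
U = ½kδ² = 0.5 × 20.217 × 77.1² = 60088 N·mm = 60.088 J

60.1 J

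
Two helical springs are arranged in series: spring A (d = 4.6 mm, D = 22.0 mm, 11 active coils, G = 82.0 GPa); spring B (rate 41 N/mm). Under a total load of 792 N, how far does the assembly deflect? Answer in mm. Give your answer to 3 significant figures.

k_A = Gd⁴/(8D³N_a) = (82.0×10³)(4.6⁴)/(8·22.0³·11) = 39.183 N/mm
Series: 1/k_eq = 1/39.183 + 1/41 = 0.049912; k_eq = 20.035 N/mm
δ = F/k_eq = 792/20.035 = 39.53 mm

39.5 mm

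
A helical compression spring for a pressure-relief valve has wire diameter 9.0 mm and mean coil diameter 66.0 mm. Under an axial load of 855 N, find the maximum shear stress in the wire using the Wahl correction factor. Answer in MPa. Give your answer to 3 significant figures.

Spring index C = D/d = 66.0/9.0 = 7.3333
K_W = (4C−1)/(4C−4) + 0.615/C = 28.333/25.333 + 0.0839 = 1.2023
τ₀ = 8FD/(πd³) = 8·855·66.0/(π·9.0³) = 451440/2290.2 = 197.12 MPa
τ_max = K·τ₀ = 1.2023 × 197.12 = 236.99 MPa

237 MPa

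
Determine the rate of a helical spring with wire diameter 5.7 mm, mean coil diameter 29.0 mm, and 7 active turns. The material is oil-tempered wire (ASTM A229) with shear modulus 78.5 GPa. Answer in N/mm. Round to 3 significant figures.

60.7 N/mm

k = Gd⁴/(8D³N_a) = (78.5×10³ × 5.7⁴) / (8 × 29.0³ × 7)
  = 8.28646e+07 / 1.36578e+06 = 60.672 N/mm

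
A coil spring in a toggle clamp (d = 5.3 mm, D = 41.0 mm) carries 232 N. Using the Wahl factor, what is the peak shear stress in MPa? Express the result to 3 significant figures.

194 MPa

Spring index C = D/d = 41.0/5.3 = 7.7358
K_W = (4C−1)/(4C−4) + 0.615/C = 29.943/26.943 + 0.0795 = 1.1908
τ₀ = 8FD/(πd³) = 8·232·41.0/(π·5.3³) = 76096/467.71 = 162.7 MPa
τ_max = K·τ₀ = 1.1908 × 162.7 = 193.75 MPa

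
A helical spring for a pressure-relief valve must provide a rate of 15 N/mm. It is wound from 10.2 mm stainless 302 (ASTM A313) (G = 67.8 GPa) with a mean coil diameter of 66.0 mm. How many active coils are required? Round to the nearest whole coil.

21

N_a = Gd⁴/(8D³k) = (67.8×10³ × 10.2⁴)/(8 × 66.0³ × 15)
    = 7.33889e+08 / 3.44995e+07 = 21.27 → 21 coils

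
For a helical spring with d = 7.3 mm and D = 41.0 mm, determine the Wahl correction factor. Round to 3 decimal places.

1.272

C = D/d = 41.0/7.3 = 5.6164
K_W = (4C−1)/(4C−4) + 0.615/C = 21.466/18.466 + 0.1095 = 1.2720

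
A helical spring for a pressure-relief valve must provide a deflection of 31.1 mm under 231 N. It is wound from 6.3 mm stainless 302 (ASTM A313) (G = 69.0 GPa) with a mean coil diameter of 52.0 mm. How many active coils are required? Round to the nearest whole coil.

Required rate k = F/δ = 231/31.1 = 7.4277 N/mm
N_a = Gd⁴/(8D³k) = (69.0×10³ × 6.3⁴)/(8 × 52.0³ × 7.4277)
    = 1.08695e+08 / 8.3551e+06 = 13.01 → 13 coils

13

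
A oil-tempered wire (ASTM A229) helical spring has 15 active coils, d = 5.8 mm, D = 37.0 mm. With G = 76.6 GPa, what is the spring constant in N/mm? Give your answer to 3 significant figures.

k = Gd⁴/(8D³N_a) = (76.6×10³ × 5.8⁴) / (8 × 37.0³ × 15)
  = 8.66844e+07 / 6.07836e+06 = 14.261 N/mm

14.3 N/mm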